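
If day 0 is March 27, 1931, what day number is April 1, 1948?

6215

Mar 27, 1931 → Mar 27, 1932: 366 days (Feb 29, 1932 is in that span).
Mar 27, 1932 → Mar 27, 1933: 365 days.
Mar 27, 1933 → Mar 27, 1934: 365 days.
Mar 27, 1934 → Mar 27, 1935: 365 days.
Mar 27, 1935 → Mar 27, 1936: 366 days (Feb 29, 1936 is in that span).
Mar 27, 1936 → Mar 27, 1937: 365 days.
Mar 27, 1937 → Mar 27, 1938: 365 days.
Mar 27, 1938 → Mar 27, 1939: 365 days.
Mar 27, 1939 → Mar 27, 1940: 366 days (Feb 29, 1940 is in that span).
Mar 27, 1940 → Mar 27, 1941: 365 days.
Mar 27, 1941 → Mar 27, 1942: 365 days.
Mar 27, 1942 → Mar 27, 1943: 365 days.
Mar 27, 1943 → Mar 27, 1944: 366 days (Feb 29, 1944 is in that span).
Mar 27, 1944 → Mar 27, 1945: 365 days.
Mar 27, 1945 → Mar 27, 1946: 365 days.
Mar 27, 1946 → Mar 27, 1947: 365 days.
Mar 27, 1947 → Apr 27, 1947: 31 days (March has 31).
Apr 27, 1947 → May 27, 1947: 30 days (April has 30).
May 27, 1947 → Jun 27, 1947: 31 days (May has 31).
Jun 27, 1947 → Jul 27, 1947: 30 days (June has 30).
Jul 27, 1947 → Aug 27, 1947: 31 days (July has 31).
Aug 27, 1947 → Sep 27, 1947: 31 days (August has 31).
Sep 27, 1947 → Oct 27, 1947: 30 days (September has 30).
Oct 27, 1947 → Nov 27, 1947: 31 days (October has 31).
Nov 27, 1947 → Dec 27, 1947: 30 days (November has 30).
Dec 27, 1947 → Jan 27, 1948: 31 days (December has 31).
Jan 27, 1948 → Feb 27, 1948: 31 days (January has 31).
Feb 27, 1948 → Mar 27, 1948: 29 days (February has 29).
Mar 27, 1948 → Apr 1, 1948: 5 days.
Total: 6215 days.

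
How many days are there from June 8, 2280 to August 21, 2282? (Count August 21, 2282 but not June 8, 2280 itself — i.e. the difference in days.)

804

Jun 8, 2280 → Jun 8, 2281: 365 days.
Jun 8, 2281 → Jun 8, 2282: 365 days.
Jun 8, 2282 → Jul 8, 2282: 30 days (June has 30).
Jul 8, 2282 → Aug 8, 2282: 31 days (July has 31).
Aug 8, 2282 → Aug 21, 2282: 13 days.
Total: 804 days.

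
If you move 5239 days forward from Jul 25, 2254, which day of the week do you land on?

Jul 25, 2254 is a Tuesday.
5239 mod 7 = 3, so 5239 days after a Tuesday is Tuesday + 3 = Friday.

Friday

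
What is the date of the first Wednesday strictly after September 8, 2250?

September 11, 2250

Sep 8, 2250 is a Sunday.
From Sunday to the next Wednesday is 3 days.
Sep 8, 2250 + 3 = Sep 11, 2250.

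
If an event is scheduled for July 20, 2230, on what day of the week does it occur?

Tuesday

Doomsday rule: the anchor day for the 2200s is Friday. For year 30: 30÷12 = 2 r 6, and 6÷4 = 1, so 2+6+1 = 9.
Friday + 9 ≡ Sunday — that's 2230's doomsday.
In July the doomsday date is Jul 11.
Jul 20 is 9 days after Jul 11; 9 mod 7 = 2, so Sunday + 2 = Tuesday.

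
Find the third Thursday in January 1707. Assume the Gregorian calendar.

January 1, 1707 is a Saturday.
The first Thursday is therefore January 6 (5 days later).
The third Thursday is 6 + 2×7 = January 20.

January 20, 1707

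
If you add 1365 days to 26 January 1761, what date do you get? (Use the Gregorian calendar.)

October 22, 1764

+365 (one year) → Jan 26, 1762 (1000 left).
+365 (one year) → Jan 26, 1763 (635 left).
+365 (one year) → Jan 26, 1764 (270 left).
Jan has 31 days: +6 → Feb 1, 1764 (264 left).
Feb has 29 days: +29 → Mar 1, 1764 (235 left).
Mar has 31 days: +31 → Apr 1, 1764 (204 left).
Apr has 30 days: +30 → May 1, 1764 (174 left).
May has 31 days: +31 → Jun 1, 1764 (143 left).
Jun has 30 days: +30 → Jul 1, 1764 (113 left).
Jul has 31 days: +31 → Aug 1, 1764 (82 left).
Aug has 31 days: +31 → Sep 1, 1764 (51 left).
Sep has 30 days: +30 → Oct 1, 1764 (21 left).
+21 → Oct 22, 1764.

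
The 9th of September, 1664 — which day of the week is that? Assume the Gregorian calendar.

Doomsday rule: the anchor day for the 1600s is Tuesday. For year 64: 64÷12 = 5 r 4, and 4÷4 = 1, so 5+4+1 = 10.
Tuesday + 10 ≡ Friday — that's 1664's doomsday.
In September the doomsday date is Sep 5.
Sep 9 is 4 days after Sep 5; 4 mod 7 = 4, so Friday + 4 = Tuesday.

Tuesday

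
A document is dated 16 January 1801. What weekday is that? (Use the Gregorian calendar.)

Friday

Doomsday rule: the anchor day for the 1800s is Friday. For year 01: 1÷12 = 0 r 1, and 1÷4 = 0, so 0+1+0 = 1.
Friday + 1 ≡ Saturday — that's 1801's doomsday.
In January the doomsday date is Jan 3 (1801 is not a leap year).
Jan 16 is 13 days after Jan 3; 13 mod 7 = 6, so Saturday + 6 = Friday.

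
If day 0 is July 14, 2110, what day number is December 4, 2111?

508

Jul 14, 2110 → Jul 14, 2111: 365 days.
Jul 14, 2111 → Aug 14, 2111: 31 days (July has 31).
Aug 14, 2111 → Sep 14, 2111: 31 days (August has 31).
Sep 14, 2111 → Oct 14, 2111: 30 days (September has 30).
Oct 14, 2111 → Nov 14, 2111: 31 days (October has 31).
Nov 14, 2111 → Dec 4, 2111: 20 days.
Total: 508 days.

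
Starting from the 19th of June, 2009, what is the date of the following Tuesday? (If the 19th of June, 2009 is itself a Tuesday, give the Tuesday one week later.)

Jun 19, 2009 is a Friday.
From Friday to the next Tuesday is 4 days.
Jun 19, 2009 + 4 = Jun 23, 2009.

June 23, 2009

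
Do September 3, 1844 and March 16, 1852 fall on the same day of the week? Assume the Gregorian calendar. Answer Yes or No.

From Sep 3, 1844 to Mar 16, 1852 is 2751 days.
2751 mod 7 = 0, so they are the same weekday.
(Sep 3, 1844 is a Tuesday; Mar 16, 1852 is a Tuesday.)

Yes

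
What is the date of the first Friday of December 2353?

December 4, 2353

December 1, 2353 is a Tuesday.
The first Friday is therefore December 4 (3 days later).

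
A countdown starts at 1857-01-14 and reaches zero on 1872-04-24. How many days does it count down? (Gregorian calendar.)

Jan 14, 1857 → Jan 14, 1858: 365 days.
Jan 14, 1858 → Jan 14, 1859: 365 days.
Jan 14, 1859 → Jan 14, 1860: 365 days.
Jan 14, 1860 → Jan 14, 1861: 366 days (Feb 29, 1860 is in that span).
Jan 14, 1861 → Jan 14, 1862: 365 days.
Jan 14, 1862 → Jan 14, 1863: 365 days.
Jan 14, 1863 → Jan 14, 1864: 365 days.
Jan 14, 1864 → Jan 14, 1865: 366 days (Feb 29, 1864 is in that span).
Jan 14, 1865 → Jan 14, 1866: 365 days.
Jan 14, 1866 → Jan 14, 1867: 365 days.
Jan 14, 1867 → Jan 14, 1868: 365 days.
Jan 14, 1868 → Jan 14, 1869: 366 days (Feb 29, 1868 is in that span).
Jan 14, 1869 → Jan 14, 1870: 365 days.
Jan 14, 1870 → Jan 14, 1871: 365 days.
Jan 14, 1871 → Jan 14, 1872: 365 days.
Jan 14, 1872 → Feb 14, 1872: 31 days (January has 31).
Feb 14, 1872 → Mar 14, 1872: 29 days (February has 29).
Mar 14, 1872 → Apr 14, 1872: 31 days (March has 31).
Apr 14, 1872 → Apr 24, 1872: 10 days.
Total: 5579 days.

5579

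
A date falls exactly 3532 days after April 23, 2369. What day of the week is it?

Sunday

Apr 23, 2369 is a Wednesday.
3532 mod 7 = 4, so 3532 days after a Wednesday is Wednesday + 4 = Sunday.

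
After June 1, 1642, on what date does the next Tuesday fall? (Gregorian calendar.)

Jun 1, 1642 is a Sunday.
From Sunday to the next Tuesday is 2 days.
Jun 1, 1642 + 2 = Jun 3, 1642.

June 3, 1642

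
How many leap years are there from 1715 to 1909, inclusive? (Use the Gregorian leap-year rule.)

Multiples of 4 in [1715,1909]: 49.
Of those, multiples of 100: 2 (not leap unless ÷400).
Multiples of 400: 0.
Leap years = 49 − 2 + 0 = 47.

47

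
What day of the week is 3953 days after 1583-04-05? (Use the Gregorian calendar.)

Apr 5, 1583 is a Tuesday.
3953 mod 7 = 5, so 3953 days after a Tuesday is Tuesday + 5 = Sunday.

Sunday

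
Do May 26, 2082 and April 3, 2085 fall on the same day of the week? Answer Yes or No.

Yes

From May 26, 2082 to Apr 3, 2085 is 1043 days.
1043 mod 7 = 0, so they are the same weekday.
(May 26, 2082 is a Tuesday; Apr 3, 2085 is a Tuesday.)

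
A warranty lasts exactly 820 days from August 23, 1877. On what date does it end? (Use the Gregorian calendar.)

+365 (one year) → Aug 23, 1878 (455 left).
+365 (one year) → Aug 23, 1879 (90 left).
Aug has 31 days: +9 → Sep 1, 1879 (81 left).
Sep has 30 days: +30 → Oct 1, 1879 (51 left).
Oct has 31 days: +31 → Nov 1, 1879 (20 left).
+20 → Nov 21, 1879.

November 21, 1879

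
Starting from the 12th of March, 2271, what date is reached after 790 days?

+366 (one year; includes Feb 29, 2272) → Mar 12, 2272 (424 left).
+365 (one year) → Mar 12, 2273 (59 left).
Mar has 31 days: +20 → Apr 1, 2273 (39 left).
Apr has 30 days: +30 → May 1, 2273 (9 left).
+9 → May 10, 2273.

May 10, 2273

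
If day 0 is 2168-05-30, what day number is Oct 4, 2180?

May 30, 2168 → May 30, 2169: 365 days.
May 30, 2169 → May 30, 2170: 365 days.
May 30, 2170 → May 30, 2171: 365 days.
May 30, 2171 → May 30, 2172: 366 days (Feb 29, 2172 is in that span).
May 30, 2172 → May 30, 2173: 365 days.
May 30, 2173 → May 30, 2174: 365 days.
May 30, 2174 → May 30, 2175: 365 days.
May 30, 2175 → May 30, 2176: 366 days (Feb 29, 2176 is in that span).
May 30, 2176 → May 30, 2177: 365 days.
May 30, 2177 → May 30, 2178: 365 days.
May 30, 2178 → May 30, 2179: 365 days.
May 30, 2179 → May 30, 2180: 366 days (Feb 29, 2180 is in that span).
May 30, 2180 → Jun 30, 2180: 31 days (May has 31).
Jun 30, 2180 → Jul 30, 2180: 30 days (June has 30).
Jul 30, 2180 → Aug 30, 2180: 31 days (July has 31).
Aug 30, 2180 → Sep 30, 2180: 31 days (August has 31).
Sep 30, 2180 → Oct 4, 2180: 4 days.
Total: 4510 days.

4510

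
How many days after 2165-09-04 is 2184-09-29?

Sep 4, 2165 → Sep 4, 2166: 365 days.
Sep 4, 2166 → Sep 4, 2167: 365 days.
Sep 4, 2167 → Sep 4, 2168: 366 days (Feb 29, 2168 is in that span).
Sep 4, 2168 → Sep 4, 2169: 365 days.
Sep 4, 2169 → Sep 4, 2170: 365 days.
Sep 4, 2170 → Sep 4, 2171: 365 days.
Sep 4, 2171 → Sep 4, 2172: 366 days (Feb 29, 2172 is in that span).
Sep 4, 2172 → Sep 4, 2173: 365 days.
Sep 4, 2173 → Sep 4, 2174: 365 days.
Sep 4, 2174 → Sep 4, 2175: 365 days.
Sep 4, 2175 → Sep 4, 2176: 366 days (Feb 29, 2176 is in that span).
Sep 4, 2176 → Sep 4, 2177: 365 days.
Sep 4, 2177 → Sep 4, 2178: 365 days.
Sep 4, 2178 → Sep 4, 2179: 365 days.
Sep 4, 2179 → Sep 4, 2180: 366 days (Feb 29, 2180 is in that span).
Sep 4, 2180 → Sep 4, 2181: 365 days.
Sep 4, 2181 → Sep 4, 2182: 365 days.
Sep 4, 2182 → Sep 4, 2183: 365 days.
Sep 4, 2183 → Oct 4, 2183: 30 days (September has 30).
Oct 4, 2183 → Nov 4, 2183: 31 days (October has 31).
Nov 4, 2183 → Dec 4, 2183: 30 days (November has 30).
Dec 4, 2183 → Jan 4, 2184: 31 days (December has 31).
Jan 4, 2184 → Feb 4, 2184: 31 days (January has 31).
Feb 4, 2184 → Mar 4, 2184: 29 days (February has 29).
Mar 4, 2184 → Apr 4, 2184: 31 days (March has 31).
Apr 4, 2184 → May 4, 2184: 30 days (April has 30).
May 4, 2184 → Jun 4, 2184: 31 days (May has 31).
Jun 4, 2184 → Jul 4, 2184: 30 days (June has 30).
Jul 4, 2184 → Aug 4, 2184: 31 days (July has 31).
Aug 4, 2184 → Sep 4, 2184: 31 days (August has 31).
Sep 4, 2184 → Sep 29, 2184: 25 days.
Total: 6965 days.

6965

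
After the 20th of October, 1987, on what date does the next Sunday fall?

Oct 20, 1987 is a Tuesday.
From Tuesday to the next Sunday is 5 days.
Oct 20, 1987 + 5 = Oct 25, 1987.

October 25, 1987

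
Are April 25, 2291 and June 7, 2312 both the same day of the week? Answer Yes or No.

From Apr 25, 2291 to Jun 7, 2312 is 7713 days.
7713 mod 7 = 6, so they are different weekdays.
(Apr 25, 2291 is a Saturday; Jun 7, 2312 is a Friday.)

No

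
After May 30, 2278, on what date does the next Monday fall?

June 3, 2278

May 30, 2278 is a Thursday.
From Thursday to the next Monday is 4 days.
May 30, 2278 + 4 = Jun 3, 2278.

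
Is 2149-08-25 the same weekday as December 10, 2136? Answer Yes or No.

From Dec 10, 2136 to Aug 25, 2149 is 4641 days.
4641 mod 7 = 0, so they are the same weekday.
(Dec 10, 2136 is a Monday; Aug 25, 2149 is a Monday.)

Yes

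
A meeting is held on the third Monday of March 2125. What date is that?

March 19, 2125

March 1, 2125 is a Thursday.
The first Monday is therefore March 5 (4 days later).
The third Monday is 5 + 2×7 = March 19.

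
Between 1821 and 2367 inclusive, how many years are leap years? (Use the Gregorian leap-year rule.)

Multiples of 4 in [1821,2367]: 136.
Of those, multiples of 100: 5 (not leap unless ÷400).
Multiples of 400: 1.
Leap years = 136 − 5 + 1 = 132.

132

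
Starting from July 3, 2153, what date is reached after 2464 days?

+365 (one year) → Jul 3, 2154 (2099 left).
+365 (one year) → Jul 3, 2155 (1734 left).
+366 (one year; includes Feb 29, 2156) → Jul 3, 2156 (1368 left).
+365 (one year) → Jul 3, 2157 (1003 left).
+365 (one year) → Jul 3, 2158 (638 left).
+365 (one year) → Jul 3, 2159 (273 left).
Jul has 31 days: +29 → Aug 1, 2159 (244 left).
Aug has 31 days: +31 → Sep 1, 2159 (213 left).
Sep has 30 days: +30 → Oct 1, 2159 (183 left).
Oct has 31 days: +31 → Nov 1, 2159 (152 left).
Nov has 30 days: +30 → Dec 1, 2159 (122 left).
Dec has 31 days: +31 → Jan 1, 2160 (91 left).
Jan has 31 days: +31 → Feb 1, 2160 (60 left).
Feb has 29 days: +29 → Mar 1, 2160 (31 left).
Mar has 31 days: +31 → Apr 1, 2160 (0 left).

April 1, 2160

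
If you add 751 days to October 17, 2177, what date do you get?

+365 (one year) → Oct 17, 2178 (386 left).
Oct has 31 days: +15 → Nov 1, 2178 (371 left).
Nov has 30 days: +30 → Dec 1, 2178 (341 left).
Dec has 31 days: +31 → Jan 1, 2179 (310 left).
Jan has 31 days: +31 → Feb 1, 2179 (279 left).
Feb has 28 days: +28 → Mar 1, 2179 (251 left).
Mar has 31 days: +31 → Apr 1, 2179 (220 left).
Apr has 30 days: +30 → May 1, 2179 (190 left).
May has 31 days: +31 → Jun 1, 2179 (159 left).
Jun has 30 days: +30 → Jul 1, 2179 (129 left).
Jul has 31 days: +31 → Aug 1, 2179 (98 left).
Aug has 31 days: +31 → Sep 1, 2179 (67 left).
Sep has 30 days: +30 → Oct 1, 2179 (37 left).
Oct has 31 days: +31 → Nov 1, 2179 (6 left).
+6 → Nov 7, 2179.

November 7, 2179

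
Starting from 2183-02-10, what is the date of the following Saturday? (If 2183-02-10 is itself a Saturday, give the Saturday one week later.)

Feb 10, 2183 is a Monday.
From Monday to the next Saturday is 5 days.
Feb 10, 2183 + 5 = Feb 15, 2183.

February 15, 2183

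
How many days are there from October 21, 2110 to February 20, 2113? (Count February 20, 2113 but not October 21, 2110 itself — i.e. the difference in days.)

853

Oct 21, 2110 → Oct 21, 2111: 365 days.
Oct 21, 2111 → Oct 21, 2112: 366 days (Feb 29, 2112 is in that span).
Oct 21, 2112 → Nov 21, 2112: 31 days (October has 31).
Nov 21, 2112 → Dec 21, 2112: 30 days (November has 30).
Dec 21, 2112 → Jan 21, 2113: 31 days (December has 31).
Jan 21, 2113 → Feb 20, 2113: 30 days.
Total: 853 days.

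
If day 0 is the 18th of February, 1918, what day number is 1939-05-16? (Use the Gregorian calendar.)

Feb 18, 1918 → Feb 18, 1919: 365 days.
Feb 18, 1919 → Feb 18, 1920: 365 days.
Feb 18, 1920 → Feb 18, 1921: 366 days (Feb 29, 1920 is in that span).
Feb 18, 1921 → Feb 18, 1922: 365 days.
Feb 18, 1922 → Feb 18, 1923: 365 days.
Feb 18, 1923 → Feb 18, 1924: 365 days.
Feb 18, 1924 → Feb 18, 1925: 366 days (Feb 29, 1924 is in that span).
Feb 18, 1925 → Feb 18, 1926: 365 days.
Feb 18, 1926 → Feb 18, 1927: 365 days.
Feb 18, 1927 → Feb 18, 1928: 365 days.
Feb 18, 1928 → Feb 18, 1929: 366 days (Feb 29, 1928 is in that span).
Feb 18, 1929 → Feb 18, 1930: 365 days.
Feb 18, 1930 → Feb 18, 1931: 365 days.
Feb 18, 1931 → Feb 18, 1932: 365 days.
Feb 18, 1932 → Feb 18, 1933: 366 days (Feb 29, 1932 is in that span).
Feb 18, 1933 → Feb 18, 1934: 365 days.
Feb 18, 1934 → Feb 18, 1935: 365 days.
Feb 18, 1935 → Feb 18, 1936: 365 days.
Feb 18, 1936 → Feb 18, 1937: 366 days (Feb 29, 1936 is in that span).
Feb 18, 1937 → Feb 18, 1938: 365 days.
Feb 18, 1938 → Feb 18, 1939: 365 days.
Feb 18, 1939 → Mar 18, 1939: 28 days (February has 28).
Mar 18, 1939 → Apr 18, 1939: 31 days (March has 31).
Apr 18, 1939 → May 16, 1939: 28 days.
Total: 7757 days.

7757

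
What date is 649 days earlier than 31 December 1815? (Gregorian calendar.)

March 22, 1814

−365 (one year) → Dec 31, 1814 (284 left).
−31 → Nov 30, 1814 (end of Nov, 30 days; 253 left).
−30 → Oct 31, 1814 (end of Oct, 31 days; 223 left).
−31 → Sep 30, 1814 (end of Sep, 30 days; 192 left).
−30 → Aug 31, 1814 (end of Aug, 31 days; 162 left).
−31 → Jul 31, 1814 (end of Jul, 31 days; 131 left).
−31 → Jun 30, 1814 (end of Jun, 30 days; 100 left).
−30 → May 31, 1814 (end of May, 31 days; 70 left).
−31 → Apr 30, 1814 (end of Apr, 30 days; 39 left).
−30 → Mar 31, 1814 (end of Mar, 31 days; 9 left).
−9 → Mar 22, 1814.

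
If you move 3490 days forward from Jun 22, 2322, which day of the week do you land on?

Monday

Jun 22, 2322 is a Thursday.
3490 mod 7 = 4, so 3490 days after a Thursday is Thursday + 4 = Monday.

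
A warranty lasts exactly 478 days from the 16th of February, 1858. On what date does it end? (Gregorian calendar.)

June 9, 1859

+365 (one year) → Feb 16, 1859 (113 left).
Feb has 28 days: +13 → Mar 1, 1859 (100 left).
Mar has 31 days: +31 → Apr 1, 1859 (69 left).
Apr has 30 days: +30 → May 1, 1859 (39 left).
May has 31 days: +31 → Jun 1, 1859 (8 left).
+8 → Jun 9, 1859.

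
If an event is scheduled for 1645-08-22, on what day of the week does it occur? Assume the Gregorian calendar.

Tuesday

Doomsday rule: the anchor day for the 1600s is Tuesday. For year 45: 45÷12 = 3 r 9, and 9÷4 = 2, so 3+9+2 = 14.
Tuesday + 14 ≡ Tuesday — that's 1645's doomsday.
In August the doomsday date is Aug 8.
Aug 22 is 14 days after Aug 8; 14 mod 7 = 0, so Tuesday + 0 = Tuesday.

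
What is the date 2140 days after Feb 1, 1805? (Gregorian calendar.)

December 12, 1810

+365 (one year) → Feb 1, 1806 (1775 left).
+365 (one year) → Feb 1, 1807 (1410 left).
+365 (one year) → Feb 1, 1808 (1045 left).
+366 (one year; includes Feb 29, 1808) → Feb 1, 1809 (679 left).
+365 (one year) → Feb 1, 1810 (314 left).
Feb has 28 days: +28 → Mar 1, 1810 (286 left).
Mar has 31 days: +31 → Apr 1, 1810 (255 left).
Apr has 30 days: +30 → May 1, 1810 (225 left).
May has 31 days: +31 → Jun 1, 1810 (194 left).
Jun has 30 days: +30 → Jul 1, 1810 (164 left).
Jul has 31 days: +31 → Aug 1, 1810 (133 left).
Aug has 31 days: +31 → Sep 1, 1810 (102 left).
Sep has 30 days: +30 → Oct 1, 1810 (72 left).
Oct has 31 days: +31 → Nov 1, 1810 (41 left).
Nov has 30 days: +30 → Dec 1, 1810 (11 left).
+11 → Dec 12, 1810.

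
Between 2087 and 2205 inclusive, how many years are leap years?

Multiples of 4 in [2087,2205]: 30.
Of those, multiples of 100: 2 (not leap unless ÷400).
Multiples of 400: 0.
Leap years = 30 − 2 + 0 = 28.

28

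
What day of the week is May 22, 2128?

Saturday

Doomsday rule: the anchor day for the 2100s is Sunday. For year 28: 28÷12 = 2 r 4, and 4÷4 = 1, so 2+4+1 = 7.
Sunday + 7 ≡ Sunday — that's 2128's doomsday.
In May the doomsday date is May 9.
May 22 is 13 days after May 9; 13 mod 7 = 6, so Sunday + 6 = Saturday.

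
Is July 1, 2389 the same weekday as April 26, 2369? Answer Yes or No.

Yes

From Apr 26, 2369 to Jul 1, 2389 is 7371 days.
7371 mod 7 = 0, so they are the same weekday.
(Apr 26, 2369 is a Saturday; Jul 1, 2389 is a Saturday.)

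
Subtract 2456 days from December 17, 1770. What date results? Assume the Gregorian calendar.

March 27, 1764

−365 (one year) → Dec 17, 1769 (2091 left).
−365 (one year) → Dec 17, 1768 (1726 left).
−366 (one year; includes Feb 29, 1768) → Dec 17, 1767 (1360 left).
−365 (one year) → Dec 17, 1766 (995 left).
−365 (one year) → Dec 17, 1765 (630 left).
−365 (one year) → Dec 17, 1764 (265 left).
−17 → Nov 30, 1764 (end of Nov, 30 days; 248 left).
−30 → Oct 31, 1764 (end of Oct, 31 days; 218 left).
−31 → Sep 30, 1764 (end of Sep, 30 days; 187 left).
−30 → Aug 31, 1764 (end of Aug, 31 days; 157 left).
−31 → Jul 31, 1764 (end of Jul, 31 days; 126 left).
−31 → Jun 30, 1764 (end of Jun, 30 days; 95 left).
−30 → May 31, 1764 (end of May, 31 days; 65 left).
−31 → Apr 30, 1764 (end of Apr, 30 days; 34 left).
−30 → Mar 31, 1764 (end of Mar, 31 days; 4 left).
−4 → Mar 27, 1764.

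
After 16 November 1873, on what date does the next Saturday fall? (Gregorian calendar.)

November 22, 1873

Nov 16, 1873 is a Sunday.
From Sunday to the next Saturday is 6 days.
Nov 16, 1873 + 6 = Nov 22, 1873.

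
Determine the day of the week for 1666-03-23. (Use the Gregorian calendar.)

Doomsday rule: the anchor day for the 1600s is Tuesday. For year 66: 66÷12 = 5 r 6, and 6÷4 = 1, so 5+6+1 = 12.
Tuesday + 12 ≡ Sunday — that's 1666's doomsday.
In March the doomsday date is Mar 14.
Mar 23 is 9 days after Mar 14; 9 mod 7 = 2, so Sunday + 2 = Tuesday.

Tuesday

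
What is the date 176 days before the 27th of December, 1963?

July 4, 1963

−27 → Nov 30, 1963 (end of Nov, 30 days; 149 left).
−30 → Oct 31, 1963 (end of Oct, 31 days; 119 left).
−31 → Sep 30, 1963 (end of Sep, 30 days; 88 left).
−30 → Aug 31, 1963 (end of Aug, 31 days; 58 left).
−31 → Jul 31, 1963 (end of Jul, 31 days; 27 left).
−27 → Jul 4, 1963.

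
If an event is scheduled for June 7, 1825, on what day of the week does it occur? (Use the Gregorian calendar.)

Doomsday rule: the anchor day for the 1800s is Friday. For year 25: 25÷12 = 2 r 1, and 1÷4 = 0, so 2+1+0 = 3.
Friday + 3 ≡ Monday — that's 1825's doomsday.
In June the doomsday date is Jun 6.
Jun 7 is 1 day after Jun 6; 1 mod 7 = 1, so Monday + 1 = Tuesday.

Tuesday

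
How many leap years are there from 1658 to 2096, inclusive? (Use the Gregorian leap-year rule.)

Multiples of 4 in [1658,2096]: 110.
Of those, multiples of 100: 4 (not leap unless ÷400).
Multiples of 400: 1.
Leap years = 110 − 4 + 1 = 107.

107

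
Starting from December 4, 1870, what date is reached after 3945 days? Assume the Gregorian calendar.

+365 (one year) → Dec 4, 1871 (3580 left).
+366 (one year; includes Feb 29, 1872) → Dec 4, 1872 (3214 left).
+365 (one year) → Dec 4, 1873 (2849 left).
+365 (one year) → Dec 4, 1874 (2484 left).
+365 (one year) → Dec 4, 1875 (2119 left).
+366 (one year; includes Feb 29, 1876) → Dec 4, 1876 (1753 left).
+365 (one year) → Dec 4, 1877 (1388 left).
+365 (one year) → Dec 4, 1878 (1023 left).
+365 (one year) → Dec 4, 1879 (658 left).
+366 (one year; includes Feb 29, 1880) → Dec 4, 1880 (292 left).
Dec has 31 days: +28 → Jan 1, 1881 (264 left).
Jan has 31 days: +31 → Feb 1, 1881 (233 left).
Feb has 28 days: +28 → Mar 1, 1881 (205 left).
Mar has 31 days: +31 → Apr 1, 1881 (174 left).
Apr has 30 days: +30 → May 1, 1881 (144 left).
May has 31 days: +31 → Jun 1, 1881 (113 left).
Jun has 30 days: +30 → Jul 1, 1881 (83 left).
Jul has 31 days: +31 → Aug 1, 1881 (52 left).
Aug has 31 days: +31 → Sep 1, 1881 (21 left).
+21 → Sep 22, 1881.

September 22, 1881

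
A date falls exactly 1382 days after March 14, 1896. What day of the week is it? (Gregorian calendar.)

Tuesday

Mar 14, 1896 is a Saturday.
1382 mod 7 = 3, so 1382 days after a Saturday is Saturday + 3 = Tuesday.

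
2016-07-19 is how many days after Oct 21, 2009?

Oct 21, 2009 → Oct 21, 2010: 365 days.
Oct 21, 2010 → Oct 21, 2011: 365 days.
Oct 21, 2011 → Oct 21, 2012: 366 days (Feb 29, 2012 is in that span).
Oct 21, 2012 → Oct 21, 2013: 365 days.
Oct 21, 2013 → Oct 21, 2014: 365 days.
Oct 21, 2014 → Oct 21, 2015: 365 days.
Oct 21, 2015 → Nov 21, 2015: 31 days (October has 31).
Nov 21, 2015 → Dec 21, 2015: 30 days (November has 30).
Dec 21, 2015 → Jan 21, 2016: 31 days (December has 31).
Jan 21, 2016 → Feb 21, 2016: 31 days (January has 31).
Feb 21, 2016 → Mar 21, 2016: 29 days (February has 29).
Mar 21, 2016 → Apr 21, 2016: 31 days (March has 31).
Apr 21, 2016 → May 21, 2016: 30 days (April has 30).
May 21, 2016 → Jun 21, 2016: 31 days (May has 31).
Jun 21, 2016 → Jul 19, 2016: 28 days.
Total: 2463 days.

2463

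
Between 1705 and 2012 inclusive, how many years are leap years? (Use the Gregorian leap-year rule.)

75

Multiples of 4 in [1705,2012]: 77.
Of those, multiples of 100: 3 (not leap unless ÷400).
Multiples of 400: 1.
Leap years = 77 − 3 + 1 = 75.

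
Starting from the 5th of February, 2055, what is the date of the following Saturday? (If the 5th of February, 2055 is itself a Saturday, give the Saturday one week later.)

February 6, 2055

Feb 5, 2055 is a Friday.
From Friday to the next Saturday is 1 day.
Feb 5, 2055 + 1 = Feb 6, 2055.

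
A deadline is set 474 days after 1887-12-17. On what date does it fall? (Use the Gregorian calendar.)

April 4, 1889

+366 (one year; includes Feb 29, 1888) → Dec 17, 1888 (108 left).
Dec has 31 days: +15 → Jan 1, 1889 (93 left).
Jan has 31 days: +31 → Feb 1, 1889 (62 left).
Feb has 28 days: +28 → Mar 1, 1889 (34 left).
Mar has 31 days: +31 → Apr 1, 1889 (3 left).
+3 → Apr 4, 1889.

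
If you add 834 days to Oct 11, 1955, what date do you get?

+366 (one year; includes Feb 29, 1956) → Oct 11, 1956 (468 left).
+365 (one year) → Oct 11, 1957 (103 left).
Oct has 31 days: +21 → Nov 1, 1957 (82 left).
Nov has 30 days: +30 → Dec 1, 1957 (52 left).
Dec has 31 days: +31 → Jan 1, 1958 (21 left).
+21 → Jan 22, 1958.

January 22, 1958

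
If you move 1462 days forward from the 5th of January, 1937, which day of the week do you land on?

Monday

Jan 5, 1937 is a Tuesday.
1462 mod 7 = 6, so 1462 days after a Tuesday is Tuesday + 6 = Monday.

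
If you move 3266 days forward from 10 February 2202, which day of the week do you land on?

Sunday

Feb 10, 2202 is a Wednesday.
3266 mod 7 = 4, so 3266 days after a Wednesday is Wednesday + 4 = Sunday.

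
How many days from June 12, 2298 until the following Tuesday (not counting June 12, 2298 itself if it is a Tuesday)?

2

Jun 12, 2298 is a Sunday.
From Sunday to the next Tuesday is 2 days.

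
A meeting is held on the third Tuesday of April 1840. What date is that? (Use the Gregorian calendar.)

April 1, 1840 is a Wednesday.
The first Tuesday is therefore April 7 (6 days later).
The third Tuesday is 7 + 2×7 = April 21.

April 21, 1840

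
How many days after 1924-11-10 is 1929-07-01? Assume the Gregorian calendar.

1694

Nov 10, 1924 → Nov 10, 1925: 365 days.
Nov 10, 1925 → Nov 10, 1926: 365 days.
Nov 10, 1926 → Nov 10, 1927: 365 days.
Nov 10, 1927 → Nov 10, 1928: 366 days (Feb 29, 1928 is in that span).
Nov 10, 1928 → Dec 10, 1928: 30 days (November has 30).
Dec 10, 1928 → Jan 10, 1929: 31 days (December has 31).
Jan 10, 1929 → Feb 10, 1929: 31 days (January has 31).
Feb 10, 1929 → Mar 10, 1929: 28 days (February has 28).
Mar 10, 1929 → Apr 10, 1929: 31 days (March has 31).
Apr 10, 1929 → May 10, 1929: 30 days (April has 30).
May 10, 1929 → Jun 10, 1929: 31 days (May has 31).
Jun 10, 1929 → Jul 1, 1929: 21 days.
Total: 1694 days.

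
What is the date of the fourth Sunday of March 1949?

March 1, 1949 is a Tuesday.
The first Sunday is therefore March 6 (5 days later).
The fourth Sunday is 6 + 3×7 = March 27.

March 27, 1949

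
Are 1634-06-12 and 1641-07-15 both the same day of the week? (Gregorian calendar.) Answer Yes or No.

Yes

From Jun 12, 1634 to Jul 15, 1641 is 2590 days.
2590 mod 7 = 0, so they are the same weekday.
(Jun 12, 1634 is a Monday; Jul 15, 1641 is a Monday.)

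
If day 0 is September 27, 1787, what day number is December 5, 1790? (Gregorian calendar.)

1165

Sep 27, 1787 → Sep 27, 1788: 366 days (Feb 29, 1788 is in that span).
Sep 27, 1788 → Sep 27, 1789: 365 days.
Sep 27, 1789 → Sep 27, 1790: 365 days.
Sep 27, 1790 → Oct 27, 1790: 30 days (September has 30).
Oct 27, 1790 → Nov 27, 1790: 31 days (October has 31).
Nov 27, 1790 → Dec 5, 1790: 8 days.
Total: 1165 days.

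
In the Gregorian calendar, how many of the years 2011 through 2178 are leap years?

Multiples of 4 in [2011,2178]: 42.
Of those, multiples of 100: 1 (not leap unless ÷400).
Multiples of 400: 0.
Leap years = 42 − 1 + 0 = 41.

41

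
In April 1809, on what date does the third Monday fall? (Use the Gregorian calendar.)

April 17, 1809

April 1, 1809 is a Saturday.
The first Monday is therefore April 3 (2 days later).
The third Monday is 3 + 2×7 = April 17.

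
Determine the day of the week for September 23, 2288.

Sunday

Doomsday rule: the anchor day for the 2200s is Friday. For year 88: 88÷12 = 7 r 4, and 4÷4 = 1, so 7+4+1 = 12.
Friday + 12 ≡ Wednesday — that's 2288's doomsday.
In September the doomsday date is Sep 5.
Sep 23 is 18 days after Sep 5; 18 mod 7 = 4, so Wednesday + 4 = Sunday.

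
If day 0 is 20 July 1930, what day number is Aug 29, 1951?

Jul 20, 1930 → Jul 20, 1931: 365 days.
Jul 20, 1931 → Jul 20, 1932: 366 days (Feb 29, 1932 is in that span).
Jul 20, 1932 → Jul 20, 1933: 365 days.
Jul 20, 1933 → Jul 20, 1934: 365 days.
Jul 20, 1934 → Jul 20, 1935: 365 days.
Jul 20, 1935 → Jul 20, 1936: 366 days (Feb 29, 1936 is in that span).
Jul 20, 1936 → Jul 20, 1937: 365 days.
Jul 20, 1937 → Jul 20, 1938: 365 days.
Jul 20, 1938 → Jul 20, 1939: 365 days.
Jul 20, 1939 → Jul 20, 1940: 366 days (Feb 29, 1940 is in that span).
Jul 20, 1940 → Jul 20, 1941: 365 days.
Jul 20, 1941 → Jul 20, 1942: 365 days.
Jul 20, 1942 → Jul 20, 1943: 365 days.
Jul 20, 1943 → Jul 20, 1944: 366 days (Feb 29, 1944 is in that span).
Jul 20, 1944 → Jul 20, 1945: 365 days.
Jul 20, 1945 → Jul 20, 1946: 365 days.
Jul 20, 1946 → Jul 20, 1947: 365 days.
Jul 20, 1947 → Jul 20, 1948: 366 days (Feb 29, 1948 is in that span).
Jul 20, 1948 → Jul 20, 1949: 365 days.
Jul 20, 1949 → Jul 20, 1950: 365 days.
Jul 20, 1950 → Jul 20, 1951: 365 days.
Jul 20, 1951 → Aug 20, 1951: 31 days (July has 31).
Aug 20, 1951 → Aug 29, 1951: 9 days.
Total: 7710 days.

7710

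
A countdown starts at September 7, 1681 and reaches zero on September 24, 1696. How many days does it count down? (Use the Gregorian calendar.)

5496

Sep 7, 1681 → Sep 7, 1682: 365 days.
Sep 7, 1682 → Sep 7, 1683: 365 days.
Sep 7, 1683 → Sep 7, 1684: 366 days (Feb 29, 1684 is in that span).
Sep 7, 1684 → Sep 7, 1685: 365 days.
Sep 7, 1685 → Sep 7, 1686: 365 days.
Sep 7, 1686 → Sep 7, 1687: 365 days.
Sep 7, 1687 → Sep 7, 1688: 366 days (Feb 29, 1688 is in that span).
Sep 7, 1688 → Sep 7, 1689: 365 days.
Sep 7, 1689 → Sep 7, 1690: 365 days.
Sep 7, 1690 → Sep 7, 1691: 365 days.
Sep 7, 1691 → Sep 7, 1692: 366 days (Feb 29, 1692 is in that span).
Sep 7, 1692 → Sep 7, 1693: 365 days.
Sep 7, 1693 → Sep 7, 1694: 365 days.
Sep 7, 1694 → Sep 7, 1695: 365 days.
Sep 7, 1695 → Oct 7, 1695: 30 days (September has 30).
Oct 7, 1695 → Nov 7, 1695: 31 days (October has 31).
Nov 7, 1695 → Dec 7, 1695: 30 days (November has 30).
Dec 7, 1695 → Jan 7, 1696: 31 days (December has 31).
Jan 7, 1696 → Feb 7, 1696: 31 days (January has 31).
Feb 7, 1696 → Mar 7, 1696: 29 days (February has 29).
Mar 7, 1696 → Apr 7, 1696: 31 days (March has 31).
Apr 7, 1696 → May 7, 1696: 30 days (April has 30).
May 7, 1696 → Jun 7, 1696: 31 days (May has 31).
Jun 7, 1696 → Jul 7, 1696: 30 days (June has 30).
Jul 7, 1696 → Aug 7, 1696: 31 days (July has 31).
Aug 7, 1696 → Sep 7, 1696: 31 days (August has 31).
Sep 7, 1696 → Sep 24, 1696: 17 days.
Total: 5496 days.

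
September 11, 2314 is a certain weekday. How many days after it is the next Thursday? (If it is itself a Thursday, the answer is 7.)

6

Sep 11, 2314 is a Friday.
From Friday to the next Thursday is 6 days.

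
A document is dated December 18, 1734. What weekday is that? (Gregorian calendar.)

Saturday

Doomsday rule: the anchor day for the 1700s is Sunday. For year 34: 34÷12 = 2 r 10, and 10÷4 = 2, so 2+10+2 = 14.
Sunday + 14 ≡ Sunday — that's 1734's doomsday.
In December the doomsday date is Dec 12.
Dec 18 is 6 days after Dec 12; 6 mod 7 = 6, so Sunday + 6 = Saturday.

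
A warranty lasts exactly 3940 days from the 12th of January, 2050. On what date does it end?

October 26, 2060

+365 (one year) → Jan 12, 2051 (3575 left).
+365 (one year) → Jan 12, 2052 (3210 left).
+366 (one year; includes Feb 29, 2052) → Jan 12, 2053 (2844 left).
+365 (one year) → Jan 12, 2054 (2479 left).
+365 (one year) → Jan 12, 2055 (2114 left).
+365 (one year) → Jan 12, 2056 (1749 left).
+366 (one year; includes Feb 29, 2056) → Jan 12, 2057 (1383 left).
+365 (one year) → Jan 12, 2058 (1018 left).
+365 (one year) → Jan 12, 2059 (653 left).
+365 (one year) → Jan 12, 2060 (288 left).
Jan has 31 days: +20 → Feb 1, 2060 (268 left).
Feb has 29 days: +29 → Mar 1, 2060 (239 left).
Mar has 31 days: +31 → Apr 1, 2060 (208 left).
Apr has 30 days: +30 → May 1, 2060 (178 left).
May has 31 days: +31 → Jun 1, 2060 (147 left).
Jun has 30 days: +30 → Jul 1, 2060 (117 left).
Jul has 31 days: +31 → Aug 1, 2060 (86 left).
Aug has 31 days: +31 → Sep 1, 2060 (55 left).
Sep has 30 days: +30 → Oct 1, 2060 (25 left).
+25 → Oct 26, 2060.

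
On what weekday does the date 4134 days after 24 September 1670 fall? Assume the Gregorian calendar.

First find the weekday of Sep 24, 1670. Doomsday rule: the anchor day for the 1600s is Tuesday. For year 70: 70÷12 = 5 r 10, and 10÷4 = 2, so 5+10+2 = 17.
Tuesday + 17 ≡ Friday — that's 1670's doomsday.
In September the doomsday date is Sep 5.
Sep 24 is 19 days after Sep 5; 19 mod 7 = 5, so Friday + 5 = Wednesday.
4134 mod 7 = 4, so 4134 days after a Wednesday is Wednesday + 4 = Sunday.

Sunday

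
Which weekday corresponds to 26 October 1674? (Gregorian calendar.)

Friday

Doomsday rule: the anchor day for the 1600s is Tuesday. For year 74: 74÷12 = 6 r 2, and 2÷4 = 0, so 6+2+0 = 8.
Tuesday + 8 ≡ Wednesday — that's 1674's doomsday.
In October the doomsday date is Oct 10.
Oct 26 is 16 days after Oct 10; 16 mod 7 = 2, so Wednesday + 2 = Friday.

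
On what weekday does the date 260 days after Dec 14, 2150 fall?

Dec 14, 2150 is a Monday.
260 mod 7 = 1, so 260 days after a Monday is Monday + 1 = Tuesday.

Tuesday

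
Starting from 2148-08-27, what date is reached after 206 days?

March 21, 2149

Aug has 31 days: +5 → Sep 1, 2148 (201 left).
Sep has 30 days: +30 → Oct 1, 2148 (171 left).
Oct has 31 days: +31 → Nov 1, 2148 (140 left).
Nov has 30 days: +30 → Dec 1, 2148 (110 left).
Dec has 31 days: +31 → Jan 1, 2149 (79 left).
Jan has 31 days: +31 → Feb 1, 2149 (48 left).
Feb has 28 days: +28 → Mar 1, 2149 (20 left).
+20 → Mar 21, 2149.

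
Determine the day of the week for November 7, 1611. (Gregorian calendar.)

Doomsday rule: the anchor day for the 1600s is Tuesday. For year 11: 11÷12 = 0 r 11, and 11÷4 = 2, so 0+11+2 = 13.
Tuesday + 13 ≡ Monday — that's 1611's doomsday.
In November the doomsday date is Nov 7.
Nov 7 is the doomsday itself: Monday.

Monday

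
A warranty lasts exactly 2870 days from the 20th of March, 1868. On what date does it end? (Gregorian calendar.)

+365 (one year) → Mar 20, 1869 (2505 left).
+365 (one year) → Mar 20, 1870 (2140 left).
+365 (one year) → Mar 20, 1871 (1775 left).
+366 (one year; includes Feb 29, 1872) → Mar 20, 1872 (1409 left).
+365 (one year) → Mar 20, 1873 (1044 left).
+365 (one year) → Mar 20, 1874 (679 left).
+365 (one year) → Mar 20, 1875 (314 left).
Mar has 31 days: +12 → Apr 1, 1875 (302 left).
Apr has 30 days: +30 → May 1, 1875 (272 left).
May has 31 days: +31 → Jun 1, 1875 (241 left).
Jun has 30 days: +30 → Jul 1, 1875 (211 left).
Jul has 31 days: +31 → Aug 1, 1875 (180 left).
Aug has 31 days: +31 → Sep 1, 1875 (149 left).
Sep has 30 days: +30 → Oct 1, 1875 (119 left).
Oct has 31 days: +31 → Nov 1, 1875 (88 left).
Nov has 30 days: +30 → Dec 1, 1875 (58 left).
Dec has 31 days: +31 → Jan 1, 1876 (27 left).
+27 → Jan 28, 1876.

January 28, 1876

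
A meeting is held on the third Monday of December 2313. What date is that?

December 15, 2313

December 1, 2313 is a Monday.
The first Monday is therefore December 1 (same day).
The third Monday is 1 + 2×7 = December 15.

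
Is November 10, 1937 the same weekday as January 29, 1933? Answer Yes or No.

From Jan 29, 1933 to Nov 10, 1937 is 1746 days.
1746 mod 7 = 3, so they are different weekdays.
(Jan 29, 1933 is a Sunday; Nov 10, 1937 is a Wednesday.)

No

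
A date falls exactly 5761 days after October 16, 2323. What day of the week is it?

Oct 16, 2323 is a Tuesday.
5761 mod 7 = 0, so 5761 days after a Tuesday is Tuesday + 0 = Tuesday.

Tuesday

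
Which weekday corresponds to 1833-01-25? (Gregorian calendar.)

Doomsday rule: the anchor day for the 1800s is Friday. For year 33: 33÷12 = 2 r 9, and 9÷4 = 2, so 2+9+2 = 13.
Friday + 13 ≡ Thursday — that's 1833's doomsday.
In January the doomsday date is Jan 3 (1833 is not a leap year).
Jan 25 is 22 days after Jan 3; 22 mod 7 = 1, so Thursday + 1 = Friday.

Friday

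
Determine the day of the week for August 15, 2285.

Saturday

Doomsday rule: the anchor day for the 2200s is Friday. For year 85: 85÷12 = 7 r 1, and 1÷4 = 0, so 7+1+0 = 8.
Friday + 8 ≡ Saturday — that's 2285's doomsday.
In August the doomsday date is Aug 8.
Aug 15 is 7 days after Aug 8; 7 mod 7 = 0, so Saturday + 0 = Saturday.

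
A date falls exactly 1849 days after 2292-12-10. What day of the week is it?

Dec 10, 2292 is a Saturday.
1849 mod 7 = 1, so 1849 days after a Saturday is Saturday + 1 = Sunday.

Sunday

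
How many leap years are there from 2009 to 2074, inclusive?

Multiples of 4 in [2009,2074]: 16.
Of those, multiples of 100: 0 (not leap unless ÷400).
Multiples of 400: 0.
Leap years = 16 − 0 + 0 = 16.

16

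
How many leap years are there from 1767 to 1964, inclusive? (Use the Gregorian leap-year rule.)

Multiples of 4 in [1767,1964]: 50.
Of those, multiples of 100: 2 (not leap unless ÷400).
Multiples of 400: 0.
Leap years = 50 − 2 + 0 = 48.

48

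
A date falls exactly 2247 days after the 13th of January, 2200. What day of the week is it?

Monday

First find the weekday of Jan 13, 2200. Doomsday rule: the anchor day for the 2200s is Friday. For year 00: 0÷12 = 0 r 0, and 0÷4 = 0, so 0+0+0 = 0.
Friday + 0 ≡ Friday — that's 2200's doomsday.
In January the doomsday date is Jan 3 (2200 is not a leap year (divisible by 100 but not 400)).
Jan 13 is 10 days after Jan 3; 10 mod 7 = 3, so Friday + 3 = Monday.
2247 mod 7 = 0, so 2247 days after a Monday is Monday + 0 = Monday.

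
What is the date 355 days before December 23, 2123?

January 2, 2123

−23 → Nov 30, 2123 (end of Nov, 30 days; 332 left).
−30 → Oct 31, 2123 (end of Oct, 31 days; 302 left).
−31 → Sep 30, 2123 (end of Sep, 30 days; 271 left).
−30 → Aug 31, 2123 (end of Aug, 31 days; 241 left).
−31 → Jul 31, 2123 (end of Jul, 31 days; 210 left).
−31 → Jun 30, 2123 (end of Jun, 30 days; 179 left).
−30 → May 31, 2123 (end of May, 31 days; 149 left).
−31 → Apr 30, 2123 (end of Apr, 30 days; 118 left).
−30 → Mar 31, 2123 (end of Mar, 31 days; 88 left).
−31 → Feb 28, 2123 (end of Feb, 28 days; 57 left).
−28 → Jan 31, 2123 (end of Jan, 31 days; 29 left).
−29 → Jan 2, 2123.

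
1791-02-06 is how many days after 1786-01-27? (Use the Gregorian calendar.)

Jan 27, 1786 → Jan 27, 1787: 365 days.
Jan 27, 1787 → Jan 27, 1788: 365 days.
Jan 27, 1788 → Jan 27, 1789: 366 days (Feb 29, 1788 is in that span).
Jan 27, 1789 → Jan 27, 1790: 365 days.
Jan 27, 1790 → Feb 27, 1790: 31 days (January has 31).
Feb 27, 1790 → Mar 27, 1790: 28 days (February has 28).
Mar 27, 1790 → Apr 27, 1790: 31 days (March has 31).
Apr 27, 1790 → May 27, 1790: 30 days (April has 30).
May 27, 1790 → Jun 27, 1790: 31 days (May has 31).
Jun 27, 1790 → Jul 27, 1790: 30 days (June has 30).
Jul 27, 1790 → Aug 27, 1790: 31 days (July has 31).
Aug 27, 1790 → Sep 27, 1790: 31 days (August has 31).
Sep 27, 1790 → Oct 27, 1790: 30 days (September has 30).
Oct 27, 1790 → Nov 27, 1790: 31 days (October has 31).
Nov 27, 1790 → Dec 27, 1790: 30 days (November has 30).
Dec 27, 1790 → Jan 27, 1791: 31 days (December has 31).
Jan 27, 1791 → Feb 6, 1791: 10 days.
Total: 1836 days.

1836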